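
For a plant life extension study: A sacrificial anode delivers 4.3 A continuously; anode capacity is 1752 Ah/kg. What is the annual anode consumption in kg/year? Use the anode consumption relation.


Annual consumption = current * hours per year / capacity
Rate = 4.3 * 8760 / 1752 = 21.5 kg/year

21.5 kg/year


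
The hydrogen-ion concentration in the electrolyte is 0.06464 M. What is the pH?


pH = −log10[H+]
pH = −log10(0.06464) = 1.19

1.19


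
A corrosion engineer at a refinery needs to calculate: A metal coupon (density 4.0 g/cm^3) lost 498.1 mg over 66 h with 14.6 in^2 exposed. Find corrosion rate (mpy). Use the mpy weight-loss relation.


Apply the mpy weight-loss relation: CR = 534 * W / (D * A * T)
Numerator: 534 * 498.1 = 265985.4
Denominator: 4.0 * 14.6 * 66 = 3854.4
CR = 265985.4 / 3854.4 = 69.0083 mpy

69.0083 mpy


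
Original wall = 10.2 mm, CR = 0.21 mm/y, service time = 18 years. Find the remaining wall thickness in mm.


Remaining wall = original − CR × time
t = 10.2 − 0.21*18 = 10.2 − 3.78 = 6.42 mm

6.42 mm


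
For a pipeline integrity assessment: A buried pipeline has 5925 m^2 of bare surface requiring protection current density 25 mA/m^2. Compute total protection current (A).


I = area * current density, then convert mA → A (÷1000)
I = 5925 * 25 / 1000 = 148.13 A

148.13 A


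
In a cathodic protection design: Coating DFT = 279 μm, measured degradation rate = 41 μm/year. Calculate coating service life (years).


Service life = thickness / degradation rate
Life = 279 / 41 = 6.8 years

6.8 years


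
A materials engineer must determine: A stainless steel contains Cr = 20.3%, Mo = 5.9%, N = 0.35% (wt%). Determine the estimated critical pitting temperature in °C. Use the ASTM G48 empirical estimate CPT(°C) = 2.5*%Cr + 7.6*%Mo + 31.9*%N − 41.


Apply the ASTM G48 empirical CPT estimate: CPT(°C) = 2.5*%Cr + 7.6*%Mo + 31.9*%N − 41
2.5*20.3 = 50.75; 7.6*5.9 = 44.84; 31.9*0.35 = 11.165
CPT = 50.75 + 44.84 + 11.165 − 41 = 65.755 °C
Rounded to 0.1 °C: CPT ≈ 65.8 °C

65.8 °C


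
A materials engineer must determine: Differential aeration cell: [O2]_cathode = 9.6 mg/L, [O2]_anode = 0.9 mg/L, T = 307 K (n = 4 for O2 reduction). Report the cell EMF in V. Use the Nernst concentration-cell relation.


Apply the Nernst concentration-cell relation: E = (RT/nF)*ln(C_cathode/C_anode)
RT/nF = 8.314*307/(4*96485) = 0.00661346 V
ln(9.6/0.9) = 2.36712
E = 0.00661346 * 2.36712 = 0.01565 V

0.01565 V


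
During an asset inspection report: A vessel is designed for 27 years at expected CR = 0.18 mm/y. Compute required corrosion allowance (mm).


Corrosion allowance = CR × design life
CA = 0.18 * 27 = 4.86 mm

4.86 mm


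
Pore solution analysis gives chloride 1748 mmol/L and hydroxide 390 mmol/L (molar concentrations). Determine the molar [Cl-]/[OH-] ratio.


Threshold parameter = [Cl-] / [OH-] (molar basis; both in mmol/L, so units cancel)
Ratio = 1748 / 390 = 4.48

4.48


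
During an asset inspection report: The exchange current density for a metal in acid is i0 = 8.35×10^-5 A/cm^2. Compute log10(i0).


i0 = 8.35×10^-5 A/cm^2
log10(i0) = -4.078

-4.078


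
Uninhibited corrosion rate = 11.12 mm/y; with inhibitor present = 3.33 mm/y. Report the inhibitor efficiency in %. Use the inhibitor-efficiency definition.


Apply the inhibitor-efficiency definition: IE = (CR_blank − CR_inh)/CR_blank × 100
IE = (11.12 − 3.33) / 11.12 × 100
IE = 7.79 / 11.12 × 100 = 70.1 %

70.1 %


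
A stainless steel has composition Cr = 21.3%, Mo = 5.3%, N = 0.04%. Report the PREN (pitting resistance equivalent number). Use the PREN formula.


Apply the PREN formula: PREN = Cr + 3.3*Mo + 16*N
PREN = 21.3 + 3.3*5.3 + 16*0.04
PREN = 21.3 + 17.49 + 0.64 = 39.43

39.43


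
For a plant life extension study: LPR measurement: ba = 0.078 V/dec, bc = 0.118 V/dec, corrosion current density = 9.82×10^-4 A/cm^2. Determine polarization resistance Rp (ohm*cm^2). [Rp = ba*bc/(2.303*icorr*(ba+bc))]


Apply the Stern-Geary equation: Rp = ba*bc / (2.303*icorr*(ba+bc))
ba*bc = 0.078*0.118 = 0.009204
ba+bc = 0.196; 2.303*icorr*(ba+bc) = 2.303*9.82×10^-4*0.196 = 4.4326302×10^-4
Rp = 0.009204 / 4.4326302×10^-4 = 20.8 ohm*cm^2

20.8 ohm*cm^2


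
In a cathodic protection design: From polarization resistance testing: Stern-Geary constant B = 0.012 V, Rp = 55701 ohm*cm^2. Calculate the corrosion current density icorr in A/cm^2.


Apply the Stern-Geary relation: icorr = B / Rp
icorr = 0.012 / 55701 = 2.154×10^-7 A/cm^2

2.154×10^-7 A/cm^2


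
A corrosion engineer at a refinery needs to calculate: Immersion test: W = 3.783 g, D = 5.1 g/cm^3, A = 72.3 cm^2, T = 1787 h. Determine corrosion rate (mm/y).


Apply the mm/y weight-loss relation: CR = 87600 * W / (D * A * T)
Numerator: 87600 * 3.783 = 331390.8
Denominator: 5.1 * 72.3 * 1787 = 658920.51
CR = 331390.8 / 658920.51 = 0.50293 mm/y

0.50293 mm/y


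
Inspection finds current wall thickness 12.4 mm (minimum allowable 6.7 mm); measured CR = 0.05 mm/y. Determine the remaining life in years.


Apply the remaining-life relation: RL = (t_current − t_min) / CR
RL = (12.4 − 6.7) / 0.05 = 5.7 / 0.05 = 114.0 years

114.0 years


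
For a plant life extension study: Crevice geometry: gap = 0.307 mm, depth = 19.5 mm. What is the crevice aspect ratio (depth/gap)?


Aspect ratio = depth / gap
Ratio = 19.5 / 0.307 = 63.5

63.5


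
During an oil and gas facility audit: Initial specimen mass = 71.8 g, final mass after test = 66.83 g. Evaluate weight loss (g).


Weight loss = initial − final
WL = 71.8 − 66.83 = 4.97 g

4.97 g


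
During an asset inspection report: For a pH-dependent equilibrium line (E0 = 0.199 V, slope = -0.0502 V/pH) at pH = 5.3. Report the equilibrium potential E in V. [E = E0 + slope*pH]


Apply the Pourbaix line equation: E = E0 + slope*pH
E = 0.199 + (-0.0502)*5.3 = 0.199 + (-0.26606) = -0.06706 V
Rounded to 3 decimal places: E = -0.067 V

-0.067 V


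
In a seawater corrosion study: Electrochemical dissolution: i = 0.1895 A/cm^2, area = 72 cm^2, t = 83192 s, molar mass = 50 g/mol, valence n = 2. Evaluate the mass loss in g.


Apply Faraday's law: m = i*A*t*M / (n*F)
Total charge passed Q = i*A*t = 0.1895*72*83192 = 1135071.648 C
m = Q*M/(n*F) = 1135071.648*50/(2*96485) = 294.106 g

294.106 g


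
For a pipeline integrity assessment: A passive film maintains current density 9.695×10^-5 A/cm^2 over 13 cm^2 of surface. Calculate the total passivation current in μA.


I = i_pass * A, then convert A → μA (×10^6)
I = 9.695×10^-5 * 13 * 10^6 = 1260.35 μA

1260.35 μA


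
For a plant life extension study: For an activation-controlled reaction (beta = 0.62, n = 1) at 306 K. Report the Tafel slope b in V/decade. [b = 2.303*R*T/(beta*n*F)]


Apply the Tafel slope relation: b = 2.303*R*T/(beta*n*F)
Numerator: 2.303 * 8.314 * 306 = 5859.03
Denominator: 0.62 * 1 * 96485 = 59820.7
b = 5859.03 / 59820.7 = 0.098 V/decade

0.098 V/decade


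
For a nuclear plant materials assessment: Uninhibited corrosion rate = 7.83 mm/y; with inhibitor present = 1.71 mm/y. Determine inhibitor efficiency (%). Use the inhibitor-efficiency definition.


Apply the inhibitor-efficiency definition: IE = (CR_blank − CR_inh)/CR_blank × 100
IE = (7.83 − 1.71) / 7.83 × 100
IE = 6.12 / 7.83 × 100 = 78.2 %

78.2 %


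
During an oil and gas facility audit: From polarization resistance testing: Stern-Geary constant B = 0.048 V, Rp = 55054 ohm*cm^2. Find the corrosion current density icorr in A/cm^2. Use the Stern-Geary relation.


Apply the Stern-Geary relation: icorr = B / Rp
icorr = 0.048 / 55054 = 8.719×10^-7 A/cm^2

8.719×10^-7 A/cm^2


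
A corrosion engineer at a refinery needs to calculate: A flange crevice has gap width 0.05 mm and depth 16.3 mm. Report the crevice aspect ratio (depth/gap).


Aspect ratio = depth / gap
Ratio = 16.3 / 0.05 = 326.0

326.0


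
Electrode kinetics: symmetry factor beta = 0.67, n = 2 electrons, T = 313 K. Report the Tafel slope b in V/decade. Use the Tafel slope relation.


Apply the Tafel slope relation: b = 2.303*R*T/(beta*n*F)
Numerator: 2.303 * 8.314 * 313 = 5993.06
Denominator: 0.67 * 2 * 96485 = 129289.9
b = 5993.06 / 129289.9 = 0.0464 V/decade

0.0464 V/decade


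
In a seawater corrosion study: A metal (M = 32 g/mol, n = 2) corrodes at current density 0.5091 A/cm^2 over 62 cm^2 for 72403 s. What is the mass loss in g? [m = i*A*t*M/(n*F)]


Apply Faraday's law: m = i*A*t*M / (n*F)
Total charge passed Q = i*A*t = 0.5091*62*72403 = 2285342.7726 C
m = Q*M/(n*F) = 2285342.7726*32/(2*96485) = 378.9758 g

378.9758 g


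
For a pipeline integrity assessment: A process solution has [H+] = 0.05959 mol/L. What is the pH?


pH = −log10[H+]
pH = −log10(0.05959) = 1.22

1.22


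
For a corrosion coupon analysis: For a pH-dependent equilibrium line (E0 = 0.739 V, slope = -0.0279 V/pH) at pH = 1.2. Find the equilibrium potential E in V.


Apply the Pourbaix line equation: E = E0 + slope*pH
E = 0.739 + (-0.0279)*1.2 = 0.739 + (-0.03348) = 0.70552 V
Rounded to 3 decimal places: E = 0.706 V

0.706 V


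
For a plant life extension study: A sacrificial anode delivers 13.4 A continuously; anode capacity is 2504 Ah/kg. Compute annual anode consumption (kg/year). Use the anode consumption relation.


Annual consumption = current * hours per year / capacity
Rate = 13.4 * 8760 / 2504 = 46.9 kg/year

46.9 kg/year


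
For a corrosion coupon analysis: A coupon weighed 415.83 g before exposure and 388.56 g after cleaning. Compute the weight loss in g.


Weight loss = initial − final
WL = 415.83 − 388.56 = 27.27 g

27.27 g


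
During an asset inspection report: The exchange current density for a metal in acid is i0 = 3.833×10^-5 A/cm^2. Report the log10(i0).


i0 = 3.833×10^-5 A/cm^2
log10(i0) = -4.416

-4.416


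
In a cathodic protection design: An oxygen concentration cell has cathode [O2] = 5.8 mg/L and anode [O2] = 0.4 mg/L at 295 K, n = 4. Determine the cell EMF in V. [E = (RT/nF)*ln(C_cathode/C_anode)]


Apply the Nernst concentration-cell relation: E = (RT/nF)*ln(C_cathode/C_anode)
RT/nF = 8.314*295/(4*96485) = 0.00635495 V
ln(5.8/0.4) = 2.67415
E = 0.00635495 * 2.67415 = 0.01699 V

0.01699 V


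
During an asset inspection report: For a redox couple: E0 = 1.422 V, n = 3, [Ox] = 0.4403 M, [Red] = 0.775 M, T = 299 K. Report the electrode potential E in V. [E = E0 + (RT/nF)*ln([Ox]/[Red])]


Apply the Nernst equation: E = E0 + (RT/nF)*ln([Ox]/[Red])
Step 1: RT/nF = 8.314*299/(3*96485) = 0.00858816 V
Step 2: [Ox]/[Red] = 0.4403/0.775 = 0.568129
Step 3: ln(0.568129) = -0.565407
Step 4: correction = 0.00858816 * -0.565407 = -0.0049 V
E = 1.422 + -0.0049 = 1.4171 V

1.4171 V


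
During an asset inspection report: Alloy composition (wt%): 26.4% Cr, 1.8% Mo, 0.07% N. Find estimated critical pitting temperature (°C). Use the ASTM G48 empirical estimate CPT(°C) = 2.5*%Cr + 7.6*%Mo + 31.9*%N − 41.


Apply the ASTM G48 empirical CPT estimate: CPT(°C) = 2.5*%Cr + 7.6*%Mo + 31.9*%N − 41
2.5*26.4 = 66; 7.6*1.8 = 13.68; 31.9*0.07 = 2.233
CPT = 66 + 13.68 + 2.233 − 41 = 40.913 °C
Rounded to 0.1 °C: CPT ≈ 40.9 °C

40.9 °C


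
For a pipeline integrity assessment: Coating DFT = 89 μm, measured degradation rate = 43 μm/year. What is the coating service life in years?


Service life = thickness / degradation rate
Life = 89 / 43 = 2.1 years

2.1 years


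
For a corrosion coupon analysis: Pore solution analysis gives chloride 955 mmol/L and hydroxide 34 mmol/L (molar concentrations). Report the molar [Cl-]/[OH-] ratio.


Threshold parameter = [Cl-] / [OH-] (molar basis; both in mmol/L, so units cancel)
Ratio = 955 / 34 = 28.09

28.09


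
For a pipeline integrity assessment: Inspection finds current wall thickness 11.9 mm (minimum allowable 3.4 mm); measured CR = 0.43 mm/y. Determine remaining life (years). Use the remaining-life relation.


Apply the remaining-life relation: RL = (t_current − t_min) / CR
RL = (11.9 − 3.4) / 0.43 = 8.5 / 0.43 = 19.8 years

19.8 years


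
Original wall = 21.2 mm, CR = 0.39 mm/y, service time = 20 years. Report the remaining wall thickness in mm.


Remaining wall = original − CR × time
t = 21.2 − 0.39*20 = 21.2 − 7.8 = 13.4 mm

13.4 mm


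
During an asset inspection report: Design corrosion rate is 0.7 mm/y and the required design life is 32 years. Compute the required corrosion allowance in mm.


Corrosion allowance = CR × design life
CA = 0.7 * 32 = 22.4 mm

22.4 mm


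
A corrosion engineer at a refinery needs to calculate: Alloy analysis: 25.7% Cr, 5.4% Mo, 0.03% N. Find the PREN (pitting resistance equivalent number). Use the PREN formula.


Apply the PREN formula: PREN = Cr + 3.3*Mo + 16*N
PREN = 25.7 + 3.3*5.4 + 16*0.03
PREN = 25.7 + 17.82 + 0.48 = 44.0

44.0


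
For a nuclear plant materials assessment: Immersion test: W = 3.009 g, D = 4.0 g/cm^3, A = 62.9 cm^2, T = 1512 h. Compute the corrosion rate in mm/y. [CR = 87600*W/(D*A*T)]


Apply the mm/y weight-loss relation: CR = 87600 * W / (D * A * T)
Numerator: 87600 * 3.009 = 263588.4
Denominator: 4.0 * 62.9 * 1512 = 380419.2
CR = 263588.4 / 380419.2 = 0.6929 mm/y

0.6929 mm/y


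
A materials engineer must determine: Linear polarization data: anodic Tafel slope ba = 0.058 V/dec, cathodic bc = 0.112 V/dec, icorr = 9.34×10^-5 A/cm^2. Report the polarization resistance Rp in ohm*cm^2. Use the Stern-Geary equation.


Apply the Stern-Geary equation: Rp = ba*bc / (2.303*icorr*(ba+bc))
ba*bc = 0.058*0.112 = 0.006496
ba+bc = 0.17; 2.303*icorr*(ba+bc) = 2.303*9.34×10^-5*0.17 = 3.6567034×10^-5
Rp = 0.006496 / 3.6567034×10^-5 = 177.6 ohm*cm^2

177.6 ohm*cm^2


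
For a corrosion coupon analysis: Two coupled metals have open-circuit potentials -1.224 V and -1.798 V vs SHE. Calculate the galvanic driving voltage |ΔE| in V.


Driving voltage is the absolute potential difference.
|ΔE| = |-1.224 − (-1.798)| = 0.574 V

0.574 V


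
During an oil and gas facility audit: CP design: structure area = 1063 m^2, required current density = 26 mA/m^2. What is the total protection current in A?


I = area * current density, then convert mA → A (÷1000)
I = 1063 * 26 / 1000 = 27.64 A

27.64 A


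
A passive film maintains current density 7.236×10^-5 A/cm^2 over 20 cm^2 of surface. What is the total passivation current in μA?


I = i_pass * A, then convert A → μA (×10^6)
I = 7.236×10^-5 * 20 * 10^6 = 1447.2 μA

1447.2 μA


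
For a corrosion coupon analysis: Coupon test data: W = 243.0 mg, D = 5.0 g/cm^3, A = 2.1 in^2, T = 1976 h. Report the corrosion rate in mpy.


Apply the mpy weight-loss relation: CR = 534 * W / (D * A * T)
Numerator: 534 * 243.0 = 129762.0
Denominator: 5.0 * 2.1 * 1976 = 20748.0
CR = 129762.0 / 20748.0 = 6.25419 mpy

6.25419 mpy


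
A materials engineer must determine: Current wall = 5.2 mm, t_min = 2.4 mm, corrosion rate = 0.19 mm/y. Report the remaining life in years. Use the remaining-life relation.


Apply the remaining-life relation: RL = (t_current − t_min) / CR
RL = (5.2 − 2.4) / 0.19 = 2.8 / 0.19 = 14.7 years

14.7 years


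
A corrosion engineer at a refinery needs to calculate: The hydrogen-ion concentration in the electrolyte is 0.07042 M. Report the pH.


pH = −log10[H+]
pH = −log10(0.07042) = 1.15

1.15


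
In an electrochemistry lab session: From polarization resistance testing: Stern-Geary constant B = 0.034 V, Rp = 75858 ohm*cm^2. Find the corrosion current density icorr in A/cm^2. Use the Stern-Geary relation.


Apply the Stern-Geary relation: icorr = B / Rp
icorr = 0.034 / 75858 = 4.482×10^-7 A/cm^2

4.482×10^-7 A/cm^2


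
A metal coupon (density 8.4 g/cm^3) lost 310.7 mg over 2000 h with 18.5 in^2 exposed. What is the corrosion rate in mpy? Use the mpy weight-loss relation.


Apply the mpy weight-loss relation: CR = 534 * W / (D * A * T)
Numerator: 534 * 310.7 = 165913.8
Denominator: 8.4 * 18.5 * 2000 = 310800.0
CR = 165913.8 / 310800.0 = 0.53383 mpy

0.53383 mpy


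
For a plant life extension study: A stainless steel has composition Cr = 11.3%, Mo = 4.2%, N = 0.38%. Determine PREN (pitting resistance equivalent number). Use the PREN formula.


Apply the PREN formula: PREN = Cr + 3.3*Mo + 16*N
PREN = 11.3 + 3.3*4.2 + 16*0.38
PREN = 11.3 + 13.86 + 6.08 = 31.24

31.24


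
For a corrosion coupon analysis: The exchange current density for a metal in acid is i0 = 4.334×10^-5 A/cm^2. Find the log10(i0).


i0 = 4.334×10^-5 A/cm^2
log10(i0) = -4.363

-4.363


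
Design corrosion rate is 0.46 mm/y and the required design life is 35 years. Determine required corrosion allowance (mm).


Corrosion allowance = CR × design life
CA = 0.46 * 35 = 16.1 mm

16.1 mm


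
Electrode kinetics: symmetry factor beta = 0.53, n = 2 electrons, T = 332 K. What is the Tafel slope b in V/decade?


Apply the Tafel slope relation: b = 2.303*R*T/(beta*n*F)
Numerator: 2.303 * 8.314 * 332 = 6356.85
Denominator: 0.53 * 2 * 96485 = 102274.1
b = 6356.85 / 102274.1 = 0.0622 V/decade

0.0622 V/decade


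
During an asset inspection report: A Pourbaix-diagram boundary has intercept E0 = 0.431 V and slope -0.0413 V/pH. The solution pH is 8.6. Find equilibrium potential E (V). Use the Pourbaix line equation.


Apply the Pourbaix line equation: E = E0 + slope*pH
E = 0.431 + (-0.0413)*8.6 = 0.431 + (-0.35518) = 0.07582 V
Rounded to 4 decimal places: E = 0.0758 V

0.0758 V


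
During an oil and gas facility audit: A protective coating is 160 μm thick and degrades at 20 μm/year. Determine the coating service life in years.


Service life = thickness / degradation rate
Life = 160 / 20 = 8.0 years

8.0 years


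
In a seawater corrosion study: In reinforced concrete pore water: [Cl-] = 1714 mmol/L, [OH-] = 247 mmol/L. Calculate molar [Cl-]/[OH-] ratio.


Threshold parameter = [Cl-] / [OH-] (molar basis; both in mmol/L, so units cancel)
Ratio = 1714 / 247 = 6.94

6.94


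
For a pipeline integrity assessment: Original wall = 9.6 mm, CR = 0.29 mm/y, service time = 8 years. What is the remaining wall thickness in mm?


Remaining wall = original − CR × time
t = 9.6 − 0.29*8 = 9.6 − 2.32 = 7.28 mm

7.28 mm


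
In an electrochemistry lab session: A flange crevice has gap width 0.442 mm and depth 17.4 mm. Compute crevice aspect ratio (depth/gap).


Aspect ratio = depth / gap
Ratio = 17.4 / 0.442 = 39.4

39.4


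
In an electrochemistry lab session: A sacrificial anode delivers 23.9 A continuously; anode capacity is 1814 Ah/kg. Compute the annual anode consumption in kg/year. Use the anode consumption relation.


Annual consumption = current * hours per year / capacity
Rate = 23.9 * 8760 / 1814 = 115.4 kg/year

115.4 kg/year


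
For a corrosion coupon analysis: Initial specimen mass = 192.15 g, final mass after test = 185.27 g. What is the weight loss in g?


Weight loss = initial − final
WL = 192.15 − 185.27 = 6.88 g

6.88 g


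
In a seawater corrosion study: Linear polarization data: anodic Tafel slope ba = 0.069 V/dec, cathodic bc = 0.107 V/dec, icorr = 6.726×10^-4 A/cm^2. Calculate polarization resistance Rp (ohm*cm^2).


Apply the Stern-Geary equation: Rp = ba*bc / (2.303*icorr*(ba+bc))
ba*bc = 0.069*0.107 = 0.007383
ba+bc = 0.176; 2.303*icorr*(ba+bc) = 2.303*6.726×10^-4*0.176 = 2.7262361×10^-4
Rp = 0.007383 / 2.7262361×10^-4 = 27.1 ohm*cm^2

27.1 ohm*cm^2


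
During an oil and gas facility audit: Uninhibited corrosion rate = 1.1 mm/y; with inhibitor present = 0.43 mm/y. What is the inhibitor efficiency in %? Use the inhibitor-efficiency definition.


Apply the inhibitor-efficiency definition: IE = (CR_blank − CR_inh)/CR_blank × 100
IE = (1.1 − 0.43) / 1.1 × 100
IE = 0.67 / 1.1 × 100 = 60.9 %

60.9 %


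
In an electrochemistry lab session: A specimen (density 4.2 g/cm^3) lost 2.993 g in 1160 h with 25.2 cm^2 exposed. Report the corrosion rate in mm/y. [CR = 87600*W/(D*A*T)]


Apply the mm/y weight-loss relation: CR = 87600 * W / (D * A * T)
Numerator: 87600 * 2.993 = 262186.8
Denominator: 4.2 * 25.2 * 1160 = 122774.4
CR = 262186.8 / 122774.4 = 2.135517 mm/y

2.135517 mm/y


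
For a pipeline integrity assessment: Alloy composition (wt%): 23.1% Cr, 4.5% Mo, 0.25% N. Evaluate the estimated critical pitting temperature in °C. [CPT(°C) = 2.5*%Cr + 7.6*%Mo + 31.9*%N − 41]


Apply the ASTM G48 empirical CPT estimate: CPT(°C) = 2.5*%Cr + 7.6*%Mo + 31.9*%N − 41
2.5*23.1 = 57.75; 7.6*4.5 = 34.2; 31.9*0.25 = 7.975
CPT = 57.75 + 34.2 + 7.975 − 41 = 58.925 °C
Rounded to 0.1 °C: CPT ≈ 58.9 °C

58.9 °C


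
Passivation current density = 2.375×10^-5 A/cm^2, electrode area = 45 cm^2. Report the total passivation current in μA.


I = i_pass * A, then convert A → μA (×10^6)
I = 2.375×10^-5 * 45 * 10^6 = 1068.75 μA

1068.75 μA


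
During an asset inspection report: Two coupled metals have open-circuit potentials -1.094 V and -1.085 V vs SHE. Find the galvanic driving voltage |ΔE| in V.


Driving voltage is the absolute potential difference.
|ΔE| = |-1.094 − (-1.085)| = 0.009 V

0.009 V


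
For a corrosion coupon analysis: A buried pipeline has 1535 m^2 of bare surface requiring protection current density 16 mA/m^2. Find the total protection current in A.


I = area * current density, then convert mA → A (÷1000)
I = 1535 * 16 / 1000 = 24.56 A

24.56 A


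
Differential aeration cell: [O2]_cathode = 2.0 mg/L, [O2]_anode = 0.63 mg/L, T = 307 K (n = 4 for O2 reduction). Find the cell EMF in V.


Apply the Nernst concentration-cell relation: E = (RT/nF)*ln(C_cathode/C_anode)
RT/nF = 8.314*307/(4*96485) = 0.00661346 V
ln(2.0/0.63) = 1.15518
E = 0.00661346 * 1.15518 = 0.00764 V

0.00764 V


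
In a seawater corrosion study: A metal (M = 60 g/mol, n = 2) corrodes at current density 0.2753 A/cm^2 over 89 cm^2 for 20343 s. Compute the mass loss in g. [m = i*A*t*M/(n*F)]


Apply Faraday's law: m = i*A*t*M / (n*F)
Total charge passed Q = i*A*t = 0.2753*89*20343 = 498438.0831 C
m = Q*M/(n*F) = 498438.0831*60/(2*96485) = 154.9789 g

154.9789 g


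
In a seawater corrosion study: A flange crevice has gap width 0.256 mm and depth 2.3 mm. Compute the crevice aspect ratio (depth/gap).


Aspect ratio = depth / gap
Ratio = 2.3 / 0.256 = 9.0

9.0


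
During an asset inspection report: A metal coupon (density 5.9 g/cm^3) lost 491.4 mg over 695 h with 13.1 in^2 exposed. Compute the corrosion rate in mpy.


Apply the mpy weight-loss relation: CR = 534 * W / (D * A * T)
Numerator: 534 * 491.4 = 262407.6
Denominator: 5.9 * 13.1 * 695 = 53716.55
CR = 262407.6 / 53716.55 = 4.885 mpy

4.885 mpy


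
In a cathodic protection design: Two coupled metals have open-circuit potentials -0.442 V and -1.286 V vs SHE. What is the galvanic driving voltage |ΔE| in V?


Driving voltage is the absolute potential difference.
|ΔE| = |-0.442 − (-1.286)| = 0.844 V

0.844 V


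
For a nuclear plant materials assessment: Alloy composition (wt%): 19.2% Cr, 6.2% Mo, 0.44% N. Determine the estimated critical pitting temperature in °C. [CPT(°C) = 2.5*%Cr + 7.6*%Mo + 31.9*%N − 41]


Apply the ASTM G48 empirical CPT estimate: CPT(°C) = 2.5*%Cr + 7.6*%Mo + 31.9*%N − 41
2.5*19.2 = 48; 7.6*6.2 = 47.12; 31.9*0.44 = 14.036
CPT = 48 + 47.12 + 14.036 − 41 = 68.156 °C
Rounded to 0.1 °C: CPT ≈ 68.2 °C

68.2 °C


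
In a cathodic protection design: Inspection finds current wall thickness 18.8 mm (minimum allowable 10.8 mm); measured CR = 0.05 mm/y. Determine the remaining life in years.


Apply the remaining-life relation: RL = (t_current − t_min) / CR
RL = (18.8 − 10.8) / 0.05 = 8.0 / 0.05 = 160.0 years

160.0 years


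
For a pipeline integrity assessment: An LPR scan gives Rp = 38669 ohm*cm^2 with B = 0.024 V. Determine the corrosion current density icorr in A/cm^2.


Apply the Stern-Geary relation: icorr = B / Rp
icorr = 0.024 / 38669 = 6.207×10^-7 A/cm^2

6.207×10^-7 A/cm^2


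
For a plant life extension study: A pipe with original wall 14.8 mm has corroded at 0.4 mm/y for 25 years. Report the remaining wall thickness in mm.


Remaining wall = original − CR × time
t = 14.8 − 0.4*25 = 14.8 − 10.0 = 4.8 mm

4.8 mm


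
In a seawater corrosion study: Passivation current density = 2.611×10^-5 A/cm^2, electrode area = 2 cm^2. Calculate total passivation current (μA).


I = i_pass * A, then convert A → μA (×10^6)
I = 2.611×10^-5 * 2 * 10^6 = 52.22 μA

52.22 μA


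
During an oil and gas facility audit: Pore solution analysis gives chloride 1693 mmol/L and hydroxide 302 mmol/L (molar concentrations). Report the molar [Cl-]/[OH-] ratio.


Threshold parameter = [Cl-] / [OH-] (molar basis; both in mmol/L, so units cancel)
Ratio = 1693 / 302 = 5.61

5.61


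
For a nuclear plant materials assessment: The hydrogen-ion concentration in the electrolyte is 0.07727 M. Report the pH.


pH = −log10[H+]
pH = −log10(0.07727) = 1.11

1.11


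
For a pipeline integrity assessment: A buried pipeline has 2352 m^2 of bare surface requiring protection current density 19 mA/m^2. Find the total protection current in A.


I = area * current density, then convert mA → A (÷1000)
I = 2352 * 19 / 1000 = 44.69 A

44.69 A


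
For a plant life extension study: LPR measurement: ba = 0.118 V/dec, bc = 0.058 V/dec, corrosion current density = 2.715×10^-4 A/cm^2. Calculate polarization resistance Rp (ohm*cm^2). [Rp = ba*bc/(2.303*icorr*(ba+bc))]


Apply the Stern-Geary equation: Rp = ba*bc / (2.303*icorr*(ba+bc))
ba*bc = 0.118*0.058 = 0.006844
ba+bc = 0.176; 2.303*icorr*(ba+bc) = 2.303*2.715×10^-4*0.176 = 1.1004655×10^-4
Rp = 0.006844 / 1.1004655×10^-4 = 62.19 ohm*cm^2

62.19 ohm*cm^2


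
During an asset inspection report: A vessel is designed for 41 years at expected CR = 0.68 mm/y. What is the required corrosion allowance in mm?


Corrosion allowance = CR × design life
CA = 0.68 * 41 = 27.88 mm

27.88 mm


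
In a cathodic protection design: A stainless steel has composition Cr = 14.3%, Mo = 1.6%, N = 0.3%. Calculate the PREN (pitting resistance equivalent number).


Apply the PREN formula: PREN = Cr + 3.3*Mo + 16*N
PREN = 14.3 + 3.3*1.6 + 16*0.3
PREN = 14.3 + 5.28 + 4.8 = 24.38

24.38


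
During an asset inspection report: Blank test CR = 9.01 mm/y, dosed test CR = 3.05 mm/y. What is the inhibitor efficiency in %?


Apply the inhibitor-efficiency definition: IE = (CR_blank − CR_inh)/CR_blank × 100
IE = (9.01 − 3.05) / 9.01 × 100
IE = 5.96 / 9.01 × 100 = 66.1 %

66.1 %


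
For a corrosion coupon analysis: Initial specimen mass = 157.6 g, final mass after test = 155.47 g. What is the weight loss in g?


Weight loss = initial − final
WL = 157.6 − 155.47 = 2.13 g

2.13 g


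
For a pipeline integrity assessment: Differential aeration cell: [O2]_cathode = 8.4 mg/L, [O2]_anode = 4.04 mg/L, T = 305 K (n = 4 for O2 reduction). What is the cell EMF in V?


Apply the Nernst concentration-cell relation: E = (RT/nF)*ln(C_cathode/C_anode)
RT/nF = 8.314*305/(4*96485) = 0.00657037 V
ln(8.4/4.04) = 0.73199
E = 0.00657037 * 0.73199 = 0.00481 V

0.00481 V


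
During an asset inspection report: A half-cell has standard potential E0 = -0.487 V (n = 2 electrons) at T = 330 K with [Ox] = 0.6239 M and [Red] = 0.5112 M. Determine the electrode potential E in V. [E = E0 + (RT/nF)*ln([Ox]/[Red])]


Apply the Nernst equation: E = E0 + (RT/nF)*ln([Ox]/[Red])
Step 1: RT/nF = 8.314*330/(2*96485) = 0.01421786 V
Step 2: [Ox]/[Red] = 0.6239/0.5112 = 1.220462
Step 3: ln(1.220462) = 0.199229
Step 4: correction = 0.01421786 * 0.199229 = 0.0028 V
E = -0.487 + 0.0028 = -0.4842 V

-0.4842 V


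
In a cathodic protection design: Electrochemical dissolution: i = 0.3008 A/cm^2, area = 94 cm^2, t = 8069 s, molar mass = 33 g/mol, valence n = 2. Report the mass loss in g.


Apply Faraday's law: m = i*A*t*M / (n*F)
Total charge passed Q = i*A*t = 0.3008*94*8069 = 228152.5888 C
m = Q*M/(n*F) = 228152.5888*33/(2*96485) = 39.017 g

39.017 g


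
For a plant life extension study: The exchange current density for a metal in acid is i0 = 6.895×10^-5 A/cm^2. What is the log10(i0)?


i0 = 6.895×10^-5 A/cm^2
log10(i0) = -4.161

-4.161


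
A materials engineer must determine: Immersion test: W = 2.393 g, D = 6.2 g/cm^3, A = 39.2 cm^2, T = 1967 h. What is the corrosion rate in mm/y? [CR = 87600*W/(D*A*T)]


Apply the mm/y weight-loss relation: CR = 87600 * W / (D * A * T)
Numerator: 87600 * 2.393 = 209626.8
Denominator: 6.2 * 39.2 * 1967 = 478059.68
CR = 209626.8 / 478059.68 = 0.4385 mm/y

0.4385 mm/y


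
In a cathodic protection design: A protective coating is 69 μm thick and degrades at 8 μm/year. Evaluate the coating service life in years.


Service life = thickness / degradation rate
Life = 69 / 8 = 8.6 years

8.6 years


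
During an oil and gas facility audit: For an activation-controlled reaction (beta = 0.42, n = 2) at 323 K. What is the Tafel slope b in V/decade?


Apply the Tafel slope relation: b = 2.303*R*T/(beta*n*F)
Numerator: 2.303 * 8.314 * 323 = 6184.53
Denominator: 0.42 * 2 * 96485 = 81047.4
b = 6184.53 / 81047.4 = 0.076 V/decade

0.076 V/decade


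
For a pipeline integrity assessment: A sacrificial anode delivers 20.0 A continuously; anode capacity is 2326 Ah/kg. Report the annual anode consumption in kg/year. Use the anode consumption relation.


Annual consumption = current * hours per year / capacity
Rate = 20.0 * 8760 / 2326 = 75.3 kg/year

75.3 kg/year


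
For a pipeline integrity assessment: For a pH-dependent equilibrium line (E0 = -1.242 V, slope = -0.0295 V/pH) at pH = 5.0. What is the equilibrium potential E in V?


Apply the Pourbaix line equation: E = E0 + slope*pH
E = -1.242 + (-0.0295)*5.0 = -1.242 + (-0.1475) = -1.3895 V
Rounded to 3 decimal places: E = -1.390 V

-1.390 V


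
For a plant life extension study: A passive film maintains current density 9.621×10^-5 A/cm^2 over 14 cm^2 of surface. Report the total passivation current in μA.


I = i_pass * A, then convert A → μA (×10^6)
I = 9.621×10^-5 * 14 * 10^6 = 1346.94 μA

1346.94 μA


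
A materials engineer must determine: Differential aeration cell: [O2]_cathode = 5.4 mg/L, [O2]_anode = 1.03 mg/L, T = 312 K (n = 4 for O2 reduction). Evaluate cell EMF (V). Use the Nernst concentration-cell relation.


Apply the Nernst concentration-cell relation: E = (RT/nF)*ln(C_cathode/C_anode)
RT/nF = 8.314*312/(4*96485) = 0.00672117 V
ln(5.4/1.03) = 1.65684
E = 0.00672117 * 1.65684 = 0.01114 V

0.01114 V


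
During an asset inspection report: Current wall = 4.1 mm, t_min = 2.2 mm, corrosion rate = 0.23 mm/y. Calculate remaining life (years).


Apply the remaining-life relation: RL = (t_current − t_min) / CR
RL = (4.1 − 2.2) / 0.23 = 1.9 / 0.23 = 8.3 years

8.3 years


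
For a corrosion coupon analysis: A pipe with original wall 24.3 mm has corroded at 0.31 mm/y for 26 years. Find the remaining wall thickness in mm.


Remaining wall = original − CR × time
t = 24.3 − 0.31*26 = 24.3 − 8.06 = 16.24 mm

16.24 mm


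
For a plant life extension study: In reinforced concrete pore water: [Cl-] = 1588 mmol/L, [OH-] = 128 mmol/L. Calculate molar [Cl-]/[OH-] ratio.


Threshold parameter = [Cl-] / [OH-] (molar basis; both in mmol/L, so units cancel)
Ratio = 1588 / 128 = 12.41

12.41


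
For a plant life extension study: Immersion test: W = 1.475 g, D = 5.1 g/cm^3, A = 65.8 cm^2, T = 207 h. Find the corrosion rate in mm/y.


Apply the mm/y weight-loss relation: CR = 87600 * W / (D * A * T)
Numerator: 87600 * 1.475 = 129210.0
Denominator: 5.1 * 65.8 * 207 = 69465.06
CR = 129210.0 / 69465.06 = 1.860072 mm/y

1.860072 mm/y


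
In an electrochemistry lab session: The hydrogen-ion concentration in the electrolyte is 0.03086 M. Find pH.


pH = −log10[H+]
pH = −log10(0.03086) = 1.51

1.51


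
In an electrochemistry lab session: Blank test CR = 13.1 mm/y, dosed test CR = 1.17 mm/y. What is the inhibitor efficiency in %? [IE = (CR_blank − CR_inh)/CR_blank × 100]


Apply the inhibitor-efficiency definition: IE = (CR_blank − CR_inh)/CR_blank × 100
IE = (13.1 − 1.17) / 13.1 × 100
IE = 11.93 / 13.1 × 100 = 91.1 %

91.1 %


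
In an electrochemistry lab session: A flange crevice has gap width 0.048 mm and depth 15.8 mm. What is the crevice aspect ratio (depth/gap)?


Aspect ratio = depth / gap
Ratio = 15.8 / 0.048 = 329.2

329.2


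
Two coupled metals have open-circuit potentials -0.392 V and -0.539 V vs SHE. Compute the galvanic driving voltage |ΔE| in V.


Driving voltage is the absolute potential difference.
|ΔE| = |-0.392 − (-0.539)| = 0.147 V

0.147 V


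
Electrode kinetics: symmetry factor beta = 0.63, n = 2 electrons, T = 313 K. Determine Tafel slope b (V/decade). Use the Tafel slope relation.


Apply the Tafel slope relation: b = 2.303*R*T/(beta*n*F)
Numerator: 2.303 * 8.314 * 313 = 5993.06
Denominator: 0.63 * 2 * 96485 = 121571.1
b = 5993.06 / 121571.1 = 0.049 V/decade

0.049 V/decade


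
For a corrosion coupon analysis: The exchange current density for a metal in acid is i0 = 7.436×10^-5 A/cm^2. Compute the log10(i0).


i0 = 7.436×10^-5 A/cm^2
log10(i0) = -4.129

-4.129


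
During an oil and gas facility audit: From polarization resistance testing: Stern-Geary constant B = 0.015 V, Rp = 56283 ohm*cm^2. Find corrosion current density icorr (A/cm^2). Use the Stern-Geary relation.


Apply the Stern-Geary relation: icorr = B / Rp
icorr = 0.015 / 56283 = 2.665×10^-7 A/cm^2

2.665×10^-7 A/cm^2


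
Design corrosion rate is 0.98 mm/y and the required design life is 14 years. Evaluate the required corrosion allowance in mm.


Corrosion allowance = CR × design life
CA = 0.98 * 14 = 13.72 mm

13.72 mm


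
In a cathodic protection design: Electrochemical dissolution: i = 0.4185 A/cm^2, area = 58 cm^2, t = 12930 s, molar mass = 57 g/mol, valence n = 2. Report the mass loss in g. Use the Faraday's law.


Apply Faraday's law: m = i*A*t*M / (n*F)
Total charge passed Q = i*A*t = 0.4185*58*12930 = 313849.89 C
m = Q*M/(n*F) = 313849.89*57/(2*96485) = 92.70583 g

92.70583 g


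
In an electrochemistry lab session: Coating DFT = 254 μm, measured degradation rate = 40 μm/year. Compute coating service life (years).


Service life = thickness / degradation rate
Life = 254 / 40 = 6.4 years

6.4 years


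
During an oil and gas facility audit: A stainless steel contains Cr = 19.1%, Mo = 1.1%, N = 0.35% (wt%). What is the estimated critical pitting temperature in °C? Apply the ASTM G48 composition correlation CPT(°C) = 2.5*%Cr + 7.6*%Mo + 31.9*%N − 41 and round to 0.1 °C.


Apply the ASTM G48 empirical CPT estimate: CPT(°C) = 2.5*%Cr + 7.6*%Mo + 31.9*%N − 41
2.5*19.1 = 47.75; 7.6*1.1 = 8.36; 31.9*0.35 = 11.165
CPT = 47.75 + 8.36 + 11.165 − 41 = 26.275 °C
Rounded to 0.1 °C: CPT ≈ 26.3 °C

26.3 °C


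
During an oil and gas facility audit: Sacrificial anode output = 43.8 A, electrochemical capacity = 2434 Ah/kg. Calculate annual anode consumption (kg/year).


Annual consumption = current * hours per year / capacity
Rate = 43.8 * 8760 / 2434 = 157.6 kg/year

157.6 kg/year


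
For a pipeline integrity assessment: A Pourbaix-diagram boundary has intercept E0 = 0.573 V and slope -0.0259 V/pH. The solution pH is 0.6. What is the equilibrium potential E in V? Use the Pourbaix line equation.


Apply the Pourbaix line equation: E = E0 + slope*pH
E = 0.573 + (-0.0259)*0.6 = 0.573 + (-0.01554) = 0.55746 V
Rounded to 3 decimal places: E = 0.557 V

0.557 V


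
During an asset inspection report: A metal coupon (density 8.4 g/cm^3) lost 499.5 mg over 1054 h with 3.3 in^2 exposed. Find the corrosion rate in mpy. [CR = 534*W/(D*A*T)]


Apply the mpy weight-loss relation: CR = 534 * W / (D * A * T)
Numerator: 534 * 499.5 = 266733.0
Denominator: 8.4 * 3.3 * 1054 = 29216.88
CR = 266733.0 / 29216.88 = 9.1294 mpy

9.1294 mpy


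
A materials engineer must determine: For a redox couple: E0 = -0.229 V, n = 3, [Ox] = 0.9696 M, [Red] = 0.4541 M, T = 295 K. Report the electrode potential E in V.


Apply the Nernst equation: E = E0 + (RT/nF)*ln([Ox]/[Red])
Step 1: RT/nF = 8.314*295/(3*96485) = 0.00847327 V
Step 2: [Ox]/[Red] = 0.9696/0.4541 = 2.135213
Step 3: ln(2.135213) = 0.758566
Step 4: correction = 0.00847327 * 0.758566 = 0.006 V
E = -0.229 + 0.006 = -0.223 V

-0.223 V


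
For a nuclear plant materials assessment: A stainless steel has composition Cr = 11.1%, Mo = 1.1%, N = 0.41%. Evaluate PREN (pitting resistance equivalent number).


Apply the PREN formula: PREN = Cr + 3.3*Mo + 16*N
PREN = 11.1 + 3.3*1.1 + 16*0.41
PREN = 11.1 + 3.63 + 6.56 = 21.29

21.29


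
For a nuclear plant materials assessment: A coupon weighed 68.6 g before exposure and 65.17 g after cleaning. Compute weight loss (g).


Weight loss = initial − final
WL = 68.6 − 65.17 = 3.43 g

3.43 g


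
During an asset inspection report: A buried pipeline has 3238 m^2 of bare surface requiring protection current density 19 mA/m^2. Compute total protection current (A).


I = area * current density, then convert mA → A (÷1000)
I = 3238 * 19 / 1000 = 61.52 A

61.52 A


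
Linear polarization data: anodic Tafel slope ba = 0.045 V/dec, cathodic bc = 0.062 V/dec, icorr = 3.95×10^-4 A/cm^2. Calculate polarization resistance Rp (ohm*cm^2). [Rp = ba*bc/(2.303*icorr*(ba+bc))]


Apply the Stern-Geary equation: Rp = ba*bc / (2.303*icorr*(ba+bc))
ba*bc = 0.045*0.062 = 0.00279
ba+bc = 0.107; 2.303*icorr*(ba+bc) = 2.303*3.95×10^-4*0.107 = 9.7336295×10^-5
Rp = 0.00279 / 9.7336295×10^-5 = 28.7 ohm*cm^2

28.7 ohm*cm^2


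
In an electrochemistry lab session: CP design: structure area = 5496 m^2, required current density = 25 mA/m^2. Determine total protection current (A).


I = area * current density, then convert mA → A (÷1000)
I = 5496 * 25 / 1000 = 137.4 A

137.4 A


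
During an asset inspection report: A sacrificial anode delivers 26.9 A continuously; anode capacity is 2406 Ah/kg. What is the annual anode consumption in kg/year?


Annual consumption = current * hours per year / capacity
Rate = 26.9 * 8760 / 2406 = 97.9 kg/year

97.9 kg/year


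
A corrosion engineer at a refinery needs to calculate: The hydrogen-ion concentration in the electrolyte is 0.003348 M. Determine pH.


pH = −log10[H+]
pH = −log10(0.003348) = 2.48

2.48


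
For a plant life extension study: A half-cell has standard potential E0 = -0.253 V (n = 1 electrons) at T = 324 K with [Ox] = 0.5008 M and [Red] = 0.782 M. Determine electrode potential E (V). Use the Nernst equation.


Apply the Nernst equation: E = E0 + (RT/nF)*ln([Ox]/[Red])
Step 1: RT/nF = 8.314*324/(1*96485) = 0.0279187 V
Step 2: [Ox]/[Red] = 0.5008/0.782 = 0.640409
Step 3: ln(0.640409) = -0.445648
Step 4: correction = 0.0279187 * -0.445648 = -0.0124 V
E = -0.253 + -0.0124 = -0.2654 V

-0.2654 V


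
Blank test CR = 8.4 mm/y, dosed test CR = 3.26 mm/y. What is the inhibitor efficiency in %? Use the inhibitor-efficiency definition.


Apply the inhibitor-efficiency definition: IE = (CR_blank − CR_inh)/CR_blank × 100
IE = (8.4 − 3.26) / 8.4 × 100
IE = 5.14 / 8.4 × 100 = 61.2 %

61.2 %


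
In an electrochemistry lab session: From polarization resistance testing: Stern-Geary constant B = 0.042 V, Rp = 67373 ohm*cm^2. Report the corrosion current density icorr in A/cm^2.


Apply the Stern-Geary relation: icorr = B / Rp
icorr = 0.042 / 67373 = 6.234×10^-7 A/cm^2

6.234×10^-7 A/cm^2


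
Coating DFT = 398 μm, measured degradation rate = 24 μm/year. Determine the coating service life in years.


Service life = thickness / degradation rate
Life = 398 / 24 = 16.6 years

16.6 years


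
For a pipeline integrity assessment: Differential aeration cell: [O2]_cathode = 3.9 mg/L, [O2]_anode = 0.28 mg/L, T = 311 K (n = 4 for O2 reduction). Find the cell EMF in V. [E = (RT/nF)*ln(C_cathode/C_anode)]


Apply the Nernst concentration-cell relation: E = (RT/nF)*ln(C_cathode/C_anode)
RT/nF = 8.314*311/(4*96485) = 0.00669963 V
ln(3.9/0.28) = 2.63394
E = 0.00669963 * 2.63394 = 0.01765 V

0.01765 V
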